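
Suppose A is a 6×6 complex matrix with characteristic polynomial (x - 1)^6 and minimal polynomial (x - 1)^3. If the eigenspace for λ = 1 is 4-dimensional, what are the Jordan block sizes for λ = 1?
Block sizes for λ = 1: [3, 1, 1, 1]

Step 1 — from the characteristic polynomial, algebraic multiplicity of λ = 1 is 6. From dim ker(A − (1)·I) = 4, there are exactly 4 Jordan blocks for λ = 1.
Step 2 — from the minimal polynomial, the factor (x − 1)^3 tells us the largest block for λ = 1 has size 3.
Step 3 — with total size 6, 4 blocks, and largest block 3, the block sizes (in nonincreasing order) are [3, 1, 1, 1].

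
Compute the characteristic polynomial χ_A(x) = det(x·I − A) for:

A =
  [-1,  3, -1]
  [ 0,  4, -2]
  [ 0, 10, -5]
x^3 + 2*x^2 + x

Expanding det(x·I − A) (e.g. by cofactor expansion or by noting that A is similar to its Jordan form J, which has the same characteristic polynomial as A) gives
  χ_A(x) = x^3 + 2*x^2 + x
which factors as x*(x + 1)^2. The eigenvalues (with algebraic multiplicities) are λ = -1 with multiplicity 2, λ = 0 with multiplicity 1.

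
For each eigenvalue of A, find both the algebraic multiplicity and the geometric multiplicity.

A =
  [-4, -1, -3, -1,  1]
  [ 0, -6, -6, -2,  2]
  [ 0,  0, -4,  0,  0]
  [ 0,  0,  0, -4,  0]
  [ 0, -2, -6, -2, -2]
λ = -4: alg = 5, geom = 4

Step 1 — factor the characteristic polynomial to read off the algebraic multiplicities:
  χ_A(x) = (x + 4)^5

Step 2 — compute geometric multiplicities via the rank-nullity identity g(λ) = n − rank(A − λI):
  rank(A − (-4)·I) = 1, so dim ker(A − (-4)·I) = n − 1 = 4

Summary:
  λ = -4: algebraic multiplicity = 5, geometric multiplicity = 4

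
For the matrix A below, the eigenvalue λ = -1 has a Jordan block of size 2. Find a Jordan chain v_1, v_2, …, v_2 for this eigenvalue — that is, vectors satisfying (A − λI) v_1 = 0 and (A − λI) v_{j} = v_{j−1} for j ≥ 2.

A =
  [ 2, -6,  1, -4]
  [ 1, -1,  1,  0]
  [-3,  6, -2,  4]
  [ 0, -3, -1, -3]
A Jordan chain for λ = -1 of length 2:
v_1 = (3, 1, -3, 0)ᵀ
v_2 = (1, 0, 0, 0)ᵀ

Let N = A − (-1)·I. We want v_2 with N^2 v_2 = 0 but N^1 v_2 ≠ 0; then v_{j-1} := N · v_j for j = 2, …, 2.

Pick v_2 = (1, 0, 0, 0)ᵀ.
Then v_1 = N · v_2 = (3, 1, -3, 0)ᵀ.

Sanity check: (A − (-1)·I) v_1 = (0, 0, 0, 0)ᵀ = 0. ✓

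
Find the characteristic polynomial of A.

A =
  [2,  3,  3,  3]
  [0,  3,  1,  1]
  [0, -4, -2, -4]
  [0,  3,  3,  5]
x^4 - 8*x^3 + 24*x^2 - 32*x + 16

Expanding det(x·I − A) (e.g. by cofactor expansion or by noting that A is similar to its Jordan form J, which has the same characteristic polynomial as A) gives
  χ_A(x) = x^4 - 8*x^3 + 24*x^2 - 32*x + 16
which factors as (x - 2)^4. The eigenvalues (with algebraic multiplicities) are λ = 2 with multiplicity 4.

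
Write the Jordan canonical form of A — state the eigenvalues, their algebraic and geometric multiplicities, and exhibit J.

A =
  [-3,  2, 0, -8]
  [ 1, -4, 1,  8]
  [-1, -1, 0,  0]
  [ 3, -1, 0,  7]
J_3(-1) ⊕ J_1(3)

The characteristic polynomial is
  det(x·I − A) = x^4 - 6*x^2 - 8*x - 3 = (x - 3)*(x + 1)^3

Eigenvalues and multiplicities (the geometric multiplicity of λ is n − rank(A − λI), which equals the number of Jordan blocks for λ):
  λ = -1: algebraic multiplicity = 3, geometric multiplicity = 1
  λ = 3: algebraic multiplicity = 1, geometric multiplicity = 1

Determining the block sizes for each eigenvalue:
  λ = -1: one block (gm = 1), so the single block has size am = 3 → block sizes [3]
  λ = 3: one block (gm = 1), so the single block has size am = 1 → block sizes [1]

Assembling the blocks gives a Jordan form
J =
  [-1,  1,  0, 0]
  [ 0, -1,  1, 0]
  [ 0,  0, -1, 0]
  [ 0,  0,  0, 3]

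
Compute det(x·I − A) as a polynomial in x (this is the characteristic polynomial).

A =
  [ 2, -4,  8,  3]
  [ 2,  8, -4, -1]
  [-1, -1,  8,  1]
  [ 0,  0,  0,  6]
x^4 - 24*x^3 + 216*x^2 - 864*x + 1296

Expanding det(x·I − A) (e.g. by cofactor expansion or by noting that A is similar to its Jordan form J, which has the same characteristic polynomial as A) gives
  χ_A(x) = x^4 - 24*x^3 + 216*x^2 - 864*x + 1296
which factors as (x - 6)^4. The eigenvalues (with algebraic multiplicities) are λ = 6 with multiplicity 4.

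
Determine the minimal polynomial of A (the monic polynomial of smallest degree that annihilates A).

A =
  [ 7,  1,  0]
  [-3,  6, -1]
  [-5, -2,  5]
x^3 - 18*x^2 + 108*x - 216

The characteristic polynomial is χ_A(x) = (x - 6)^3, so the eigenvalues are known. The minimal polynomial is
  m_A(x) = Π_λ (x − λ)^{k_λ}
where k_λ is the size of the *largest* Jordan block for λ (equivalently, the smallest k with (A − λI)^k v = 0 for every generalised eigenvector v of λ).

  λ = 6: largest Jordan block has size 3, contributing (x − 6)^3

So m_A(x) = (x - 6)^3 = x^3 - 18*x^2 + 108*x - 216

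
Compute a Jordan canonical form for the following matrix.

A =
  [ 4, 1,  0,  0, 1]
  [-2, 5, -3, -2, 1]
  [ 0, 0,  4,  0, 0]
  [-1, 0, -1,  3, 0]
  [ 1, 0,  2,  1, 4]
J_3(4) ⊕ J_2(4)

The characteristic polynomial is
  det(x·I − A) = x^5 - 20*x^4 + 160*x^3 - 640*x^2 + 1280*x - 1024 = (x - 4)^5

Eigenvalues and multiplicities (the geometric multiplicity of λ is n − rank(A − λI), which equals the number of Jordan blocks for λ):
  λ = 4: algebraic multiplicity = 5, geometric multiplicity = 2

Determining the block sizes for each eigenvalue:
  λ = 4: with am = 5 and gm = 2, the partition is not yet determined (e.g. several partitions of 5 into 2 parts exist). Let N = A − (4)·I. Computing rank(N^1) = 3, rank(N^2) = 1, rank(N^3) = 0; the number of blocks of size ≥ j is rank(N^{j−1}) − rank(N^j), giving [2, 2, 1]. So we have 1 block(s) of size 3, 1 block(s) of size 2 → block sizes [3, 2]

Assembling the blocks gives a Jordan form
J =
  [4, 1, 0, 0, 0]
  [0, 4, 1, 0, 0]
  [0, 0, 4, 0, 0]
  [0, 0, 0, 4, 1]
  [0, 0, 0, 0, 4]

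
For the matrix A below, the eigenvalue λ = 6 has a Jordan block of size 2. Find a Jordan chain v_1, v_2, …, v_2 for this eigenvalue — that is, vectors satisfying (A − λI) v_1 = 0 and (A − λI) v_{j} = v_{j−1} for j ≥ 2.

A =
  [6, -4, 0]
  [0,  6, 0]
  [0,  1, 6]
A Jordan chain for λ = 6 of length 2:
v_1 = (-4, 0, 1)ᵀ
v_2 = (0, 1, 0)ᵀ

Let N = A − (6)·I. We want v_2 with N^2 v_2 = 0 but N^1 v_2 ≠ 0; then v_{j-1} := N · v_j for j = 2, …, 2.

Pick v_2 = (0, 1, 0)ᵀ.
Then v_1 = N · v_2 = (-4, 0, 1)ᵀ.

Sanity check: (A − (6)·I) v_1 = (0, 0, 0)ᵀ = 0. ✓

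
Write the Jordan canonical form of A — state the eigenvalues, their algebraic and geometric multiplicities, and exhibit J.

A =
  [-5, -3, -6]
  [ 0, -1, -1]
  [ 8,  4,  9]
J_3(1)

The characteristic polynomial is
  det(x·I − A) = x^3 - 3*x^2 + 3*x - 1 = (x - 1)^3

Eigenvalues and multiplicities (the geometric multiplicity of λ is n − rank(A − λI), which equals the number of Jordan blocks for λ):
  λ = 1: algebraic multiplicity = 3, geometric multiplicity = 1

Determining the block sizes for each eigenvalue:
  λ = 1: one block (gm = 1), so the single block has size am = 3 → block sizes [3]

Assembling the blocks gives a Jordan form
J =
  [1, 1, 0]
  [0, 1, 1]
  [0, 0, 1]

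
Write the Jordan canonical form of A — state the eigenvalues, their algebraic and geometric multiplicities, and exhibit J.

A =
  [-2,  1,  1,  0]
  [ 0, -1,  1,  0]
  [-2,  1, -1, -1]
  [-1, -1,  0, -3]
J_3(-2) ⊕ J_1(-1)

The characteristic polynomial is
  det(x·I − A) = x^4 + 7*x^3 + 18*x^2 + 20*x + 8 = (x + 1)*(x + 2)^3

Eigenvalues and multiplicities (the geometric multiplicity of λ is n − rank(A − λI), which equals the number of Jordan blocks for λ):
  λ = -2: algebraic multiplicity = 3, geometric multiplicity = 1
  λ = -1: algebraic multiplicity = 1, geometric multiplicity = 1

Determining the block sizes for each eigenvalue:
  λ = -2: one block (gm = 1), so the single block has size am = 3 → block sizes [3]
  λ = -1: one block (gm = 1), so the single block has size am = 1 → block sizes [1]

Assembling the blocks gives a Jordan form
J =
  [-2,  1,  0,  0]
  [ 0, -2,  1,  0]
  [ 0,  0, -2,  0]
  [ 0,  0,  0, -1]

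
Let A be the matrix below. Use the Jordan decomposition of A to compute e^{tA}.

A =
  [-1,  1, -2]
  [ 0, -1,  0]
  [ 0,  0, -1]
e^{tA} =
  [exp(-t), t*exp(-t), -2*t*exp(-t)]
  [0, exp(-t), 0]
  [0, 0, exp(-t)]

Strategy: write A = P · J · P⁻¹ where J is a Jordan canonical form, so e^{tA} = P · e^{tJ} · P⁻¹, and e^{tJ} can be computed block-by-block.

A has Jordan form
J =
  [-1,  1,  0]
  [ 0, -1,  0]
  [ 0,  0, -1]
(up to reordering of blocks).

Per-block formulas:
  For a 2×2 Jordan block J_2(-1): exp(t · J_2(-1)) = e^(-1t)·(I + t·N), where N is the 2×2 nilpotent shift.
  For a 1×1 block at λ = -1: exp(t · [-1]) = [e^(-1t)].

After assembling e^{tJ} and conjugating by P, we get:

e^{tA} =
  [exp(-t), t*exp(-t), -2*t*exp(-t)]
  [0, exp(-t), 0]
  [0, 0, exp(-t)]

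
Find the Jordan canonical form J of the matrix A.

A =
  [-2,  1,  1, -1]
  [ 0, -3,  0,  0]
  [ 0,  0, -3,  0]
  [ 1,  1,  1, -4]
J_2(-3) ⊕ J_1(-3) ⊕ J_1(-3)

The characteristic polynomial is
  det(x·I − A) = x^4 + 12*x^3 + 54*x^2 + 108*x + 81 = (x + 3)^4

Eigenvalues and multiplicities (the geometric multiplicity of λ is n − rank(A − λI), which equals the number of Jordan blocks for λ):
  λ = -3: algebraic multiplicity = 4, geometric multiplicity = 3

Determining the block sizes for each eigenvalue:
  λ = -3: 3 blocks summing to 4 forces exactly one block of size 2 and the rest size 1 → block sizes [2, 1, 1]

Assembling the blocks gives a Jordan form
J =
  [-3,  1,  0,  0]
  [ 0, -3,  0,  0]
  [ 0,  0, -3,  0]
  [ 0,  0,  0, -3]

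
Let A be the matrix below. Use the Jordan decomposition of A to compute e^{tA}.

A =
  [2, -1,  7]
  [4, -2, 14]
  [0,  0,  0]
e^{tA} =
  [2*t + 1, -t, 7*t]
  [4*t, 1 - 2*t, 14*t]
  [0, 0, 1]

Strategy: write A = P · J · P⁻¹ where J is a Jordan canonical form, so e^{tA} = P · e^{tJ} · P⁻¹, and e^{tJ} can be computed block-by-block.

A has Jordan form
J =
  [0, 1, 0]
  [0, 0, 0]
  [0, 0, 0]
(up to reordering of blocks).

Per-block formulas:
  For a 2×2 Jordan block J_2(0): exp(t · J_2(0)) = e^(0t)·(I + t·N), where N is the 2×2 nilpotent shift.
  For a 1×1 block at λ = 0: exp(t · [0]) = [e^(0t)].

After assembling e^{tJ} and conjugating by P, we get:

e^{tA} =
  [2*t + 1, -t, 7*t]
  [4*t, 1 - 2*t, 14*t]
  [0, 0, 1]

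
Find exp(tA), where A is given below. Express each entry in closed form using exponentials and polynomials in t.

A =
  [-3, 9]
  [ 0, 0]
e^{tA} =
  [exp(-3*t), 3 - 3*exp(-3*t)]
  [0, 1]

Strategy: write A = P · J · P⁻¹ where J is a Jordan canonical form, so e^{tA} = P · e^{tJ} · P⁻¹, and e^{tJ} can be computed block-by-block.

A has Jordan form
J =
  [-3, 0]
  [ 0, 0]
(up to reordering of blocks).

Per-block formulas:
  For a 1×1 block at λ = -3: exp(t · [-3]) = [e^(-3t)].
  For a 1×1 block at λ = 0: exp(t · [0]) = [e^(0t)].

After assembling e^{tJ} and conjugating by P, we get:

e^{tA} =
  [exp(-3*t), 3 - 3*exp(-3*t)]
  [0, 1]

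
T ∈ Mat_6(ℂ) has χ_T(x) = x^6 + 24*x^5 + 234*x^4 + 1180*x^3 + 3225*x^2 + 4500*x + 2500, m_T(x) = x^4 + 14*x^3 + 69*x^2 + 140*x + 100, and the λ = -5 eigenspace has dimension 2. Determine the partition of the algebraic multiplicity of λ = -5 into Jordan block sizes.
Block sizes for λ = -5: [2, 2]

Step 1 — from the characteristic polynomial, algebraic multiplicity of λ = -5 is 4. From dim ker(T − (-5)·I) = 2, there are exactly 2 Jordan blocks for λ = -5.
Step 2 — from the minimal polynomial, the factor (x + 5)^2 tells us the largest block for λ = -5 has size 2.
Step 3 — with total size 4, 2 blocks, and largest block 2, the block sizes (in nonincreasing order) are [2, 2].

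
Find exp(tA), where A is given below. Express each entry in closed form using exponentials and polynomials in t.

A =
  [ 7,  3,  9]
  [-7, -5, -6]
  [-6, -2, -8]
e^{tA} =
  [3*t^2*exp(-2*t) + 9*t*exp(-2*t) + exp(-2*t), 3*t*exp(-2*t), 9*t^2*exp(-2*t)/2 + 9*t*exp(-2*t)]
  [-3*t^2*exp(-2*t) - 7*t*exp(-2*t), -3*t*exp(-2*t) + exp(-2*t), -9*t^2*exp(-2*t)/2 - 6*t*exp(-2*t)]
  [-2*t^2*exp(-2*t) - 6*t*exp(-2*t), -2*t*exp(-2*t), -3*t^2*exp(-2*t) - 6*t*exp(-2*t) + exp(-2*t)]

Strategy: write A = P · J · P⁻¹ where J is a Jordan canonical form, so e^{tA} = P · e^{tJ} · P⁻¹, and e^{tJ} can be computed block-by-block.

A has Jordan form
J =
  [-2,  1,  0]
  [ 0, -2,  1]
  [ 0,  0, -2]
(up to reordering of blocks).

Per-block formulas:
  For a 3×3 Jordan block J_3(-2): exp(t · J_3(-2)) = e^(-2t)·(I + t·N + (t^2/2)·N^2), where N is the 3×3 nilpotent shift.

After assembling e^{tJ} and conjugating by P, we get:

e^{tA} =
  [3*t^2*exp(-2*t) + 9*t*exp(-2*t) + exp(-2*t), 3*t*exp(-2*t), 9*t^2*exp(-2*t)/2 + 9*t*exp(-2*t)]
  [-3*t^2*exp(-2*t) - 7*t*exp(-2*t), -3*t*exp(-2*t) + exp(-2*t), -9*t^2*exp(-2*t)/2 - 6*t*exp(-2*t)]
  [-2*t^2*exp(-2*t) - 6*t*exp(-2*t), -2*t*exp(-2*t), -3*t^2*exp(-2*t) - 6*t*exp(-2*t) + exp(-2*t)]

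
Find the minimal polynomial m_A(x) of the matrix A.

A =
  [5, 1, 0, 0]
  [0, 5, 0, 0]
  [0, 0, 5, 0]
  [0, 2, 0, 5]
x^2 - 10*x + 25

The characteristic polynomial is χ_A(x) = (x - 5)^4, so the eigenvalues are known. The minimal polynomial is
  m_A(x) = Π_λ (x − λ)^{k_λ}
where k_λ is the size of the *largest* Jordan block for λ (equivalently, the smallest k with (A − λI)^k v = 0 for every generalised eigenvector v of λ).

  λ = 5: largest Jordan block has size 2, contributing (x − 5)^2

So m_A(x) = (x - 5)^2 = x^2 - 10*x + 25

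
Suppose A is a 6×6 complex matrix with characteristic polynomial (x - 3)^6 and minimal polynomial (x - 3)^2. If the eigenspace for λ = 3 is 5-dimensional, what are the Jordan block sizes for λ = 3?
Block sizes for λ = 3: [2, 1, 1, 1, 1]

Step 1 — from the characteristic polynomial, algebraic multiplicity of λ = 3 is 6. From dim ker(A − (3)·I) = 5, there are exactly 5 Jordan blocks for λ = 3.
Step 2 — from the minimal polynomial, the factor (x − 3)^2 tells us the largest block for λ = 3 has size 2.
Step 3 — with total size 6, 5 blocks, and largest block 2, the block sizes (in nonincreasing order) are [2, 1, 1, 1, 1].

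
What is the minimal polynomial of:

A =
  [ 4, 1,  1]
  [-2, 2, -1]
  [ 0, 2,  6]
x^3 - 12*x^2 + 48*x - 64

The characteristic polynomial is χ_A(x) = (x - 4)^3, so the eigenvalues are known. The minimal polynomial is
  m_A(x) = Π_λ (x − λ)^{k_λ}
where k_λ is the size of the *largest* Jordan block for λ (equivalently, the smallest k with (A − λI)^k v = 0 for every generalised eigenvector v of λ).

  λ = 4: largest Jordan block has size 3, contributing (x − 4)^3

So m_A(x) = (x - 4)^3 = x^3 - 12*x^2 + 48*x - 64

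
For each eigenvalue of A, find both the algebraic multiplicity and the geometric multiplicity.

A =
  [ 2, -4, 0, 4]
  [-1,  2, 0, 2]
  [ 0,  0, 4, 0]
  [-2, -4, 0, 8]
λ = 4: alg = 4, geom = 3

Step 1 — factor the characteristic polynomial to read off the algebraic multiplicities:
  χ_A(x) = (x - 4)^4

Step 2 — compute geometric multiplicities via the rank-nullity identity g(λ) = n − rank(A − λI):
  rank(A − (4)·I) = 1, so dim ker(A − (4)·I) = n − 1 = 3

Summary:
  λ = 4: algebraic multiplicity = 4, geometric multiplicity = 3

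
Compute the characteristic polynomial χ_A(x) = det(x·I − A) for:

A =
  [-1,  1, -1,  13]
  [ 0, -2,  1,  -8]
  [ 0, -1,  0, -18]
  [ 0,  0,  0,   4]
x^4 - x^3 - 9*x^2 - 11*x - 4

Expanding det(x·I − A) (e.g. by cofactor expansion or by noting that A is similar to its Jordan form J, which has the same characteristic polynomial as A) gives
  χ_A(x) = x^4 - x^3 - 9*x^2 - 11*x - 4
which factors as (x - 4)*(x + 1)^3. The eigenvalues (with algebraic multiplicities) are λ = -1 with multiplicity 3, λ = 4 with multiplicity 1.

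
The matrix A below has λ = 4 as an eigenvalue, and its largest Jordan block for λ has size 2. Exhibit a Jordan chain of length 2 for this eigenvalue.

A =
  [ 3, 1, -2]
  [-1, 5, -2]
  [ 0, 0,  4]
A Jordan chain for λ = 4 of length 2:
v_1 = (-1, -1, 0)ᵀ
v_2 = (1, 0, 0)ᵀ

Let N = A − (4)·I. We want v_2 with N^2 v_2 = 0 but N^1 v_2 ≠ 0; then v_{j-1} := N · v_j for j = 2, …, 2.

Pick v_2 = (1, 0, 0)ᵀ.
Then v_1 = N · v_2 = (-1, -1, 0)ᵀ.

Sanity check: (A − (4)·I) v_1 = (0, 0, 0)ᵀ = 0. ✓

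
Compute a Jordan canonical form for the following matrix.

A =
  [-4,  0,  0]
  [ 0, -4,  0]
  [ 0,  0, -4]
J_1(-4) ⊕ J_1(-4) ⊕ J_1(-4)

The characteristic polynomial is
  det(x·I − A) = x^3 + 12*x^2 + 48*x + 64 = (x + 4)^3

Eigenvalues and multiplicities (the geometric multiplicity of λ is n − rank(A − λI), which equals the number of Jordan blocks for λ):
  λ = -4: algebraic multiplicity = 3, geometric multiplicity = 3

Determining the block sizes for each eigenvalue:
  λ = -4: gm = am = 3, so every block has size 1 → block sizes [1, 1, 1]

Assembling the blocks gives a Jordan form
J =
  [-4,  0,  0]
  [ 0, -4,  0]
  [ 0,  0, -4]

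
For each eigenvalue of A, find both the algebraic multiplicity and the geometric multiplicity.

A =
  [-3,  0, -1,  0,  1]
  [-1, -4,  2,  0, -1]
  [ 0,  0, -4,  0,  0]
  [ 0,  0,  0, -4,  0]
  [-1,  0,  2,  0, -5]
λ = -4: alg = 5, geom = 3

Step 1 — factor the characteristic polynomial to read off the algebraic multiplicities:
  χ_A(x) = (x + 4)^5

Step 2 — compute geometric multiplicities via the rank-nullity identity g(λ) = n − rank(A − λI):
  rank(A − (-4)·I) = 2, so dim ker(A − (-4)·I) = n − 2 = 3

Summary:
  λ = -4: algebraic multiplicity = 5, geometric multiplicity = 3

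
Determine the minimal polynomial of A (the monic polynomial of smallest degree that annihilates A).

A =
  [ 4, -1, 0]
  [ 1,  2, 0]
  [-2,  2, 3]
x^2 - 6*x + 9

The characteristic polynomial is χ_A(x) = (x - 3)^3, so the eigenvalues are known. The minimal polynomial is
  m_A(x) = Π_λ (x − λ)^{k_λ}
where k_λ is the size of the *largest* Jordan block for λ (equivalently, the smallest k with (A − λI)^k v = 0 for every generalised eigenvector v of λ).

  λ = 3: largest Jordan block has size 2, contributing (x − 3)^2

So m_A(x) = (x - 3)^2 = x^2 - 6*x + 9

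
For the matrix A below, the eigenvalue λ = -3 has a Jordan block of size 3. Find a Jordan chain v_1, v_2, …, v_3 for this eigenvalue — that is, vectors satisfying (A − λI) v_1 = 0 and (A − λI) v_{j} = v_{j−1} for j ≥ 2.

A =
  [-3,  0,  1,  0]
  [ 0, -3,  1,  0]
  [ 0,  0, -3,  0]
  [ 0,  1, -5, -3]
A Jordan chain for λ = -3 of length 3:
v_1 = (0, 0, 0, 1)ᵀ
v_2 = (1, 1, 0, -5)ᵀ
v_3 = (0, 0, 1, 0)ᵀ

Let N = A − (-3)·I. We want v_3 with N^3 v_3 = 0 but N^2 v_3 ≠ 0; then v_{j-1} := N · v_j for j = 3, …, 2.

Pick v_3 = (0, 0, 1, 0)ᵀ.
Then v_2 = N · v_3 = (1, 1, 0, -5)ᵀ.
Then v_1 = N · v_2 = (0, 0, 0, 1)ᵀ.

Sanity check: (A − (-3)·I) v_1 = (0, 0, 0, 0)ᵀ = 0. ✓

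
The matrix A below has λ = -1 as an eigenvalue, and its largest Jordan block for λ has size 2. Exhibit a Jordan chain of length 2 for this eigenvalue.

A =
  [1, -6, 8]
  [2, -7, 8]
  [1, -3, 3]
A Jordan chain for λ = -1 of length 2:
v_1 = (2, 2, 1)ᵀ
v_2 = (1, 0, 0)ᵀ

Let N = A − (-1)·I. We want v_2 with N^2 v_2 = 0 but N^1 v_2 ≠ 0; then v_{j-1} := N · v_j for j = 2, …, 2.

Pick v_2 = (1, 0, 0)ᵀ.
Then v_1 = N · v_2 = (2, 2, 1)ᵀ.

Sanity check: (A − (-1)·I) v_1 = (0, 0, 0)ᵀ = 0. ✓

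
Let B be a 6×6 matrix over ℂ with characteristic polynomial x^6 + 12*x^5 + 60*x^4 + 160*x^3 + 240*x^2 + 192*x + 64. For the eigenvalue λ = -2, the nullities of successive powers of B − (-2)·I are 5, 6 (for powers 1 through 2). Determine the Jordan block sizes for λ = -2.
Block sizes for λ = -2: [2, 1, 1, 1, 1]

From the dimensions of kernels of powers, the number of Jordan blocks of size at least j is d_j − d_{j−1} where d_j = dim ker(N^j) (with d_0 = 0). Computing the differences gives [5, 1].
The number of blocks of size exactly k is (#blocks of size ≥ k) − (#blocks of size ≥ k + 1), so the partition is: 4 block(s) of size 1, 1 block(s) of size 2.
In nonincreasing order the block sizes are [2, 1, 1, 1, 1].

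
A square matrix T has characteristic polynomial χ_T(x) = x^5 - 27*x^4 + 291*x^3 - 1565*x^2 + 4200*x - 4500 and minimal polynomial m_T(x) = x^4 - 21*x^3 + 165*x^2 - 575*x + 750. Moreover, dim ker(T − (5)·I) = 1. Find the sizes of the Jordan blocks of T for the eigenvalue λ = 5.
Block sizes for λ = 5: [3]

Step 1 — from the characteristic polynomial, algebraic multiplicity of λ = 5 is 3. From dim ker(T − (5)·I) = 1, there are exactly 1 Jordan blocks for λ = 5.
Step 2 — from the minimal polynomial, the factor (x − 5)^3 tells us the largest block for λ = 5 has size 3.
Step 3 — with total size 3, 1 blocks, and largest block 3, the block sizes (in nonincreasing order) are [3].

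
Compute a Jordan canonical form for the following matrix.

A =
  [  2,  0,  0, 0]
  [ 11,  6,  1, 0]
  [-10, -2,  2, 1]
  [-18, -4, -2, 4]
J_1(2) ⊕ J_3(4)

The characteristic polynomial is
  det(x·I − A) = x^4 - 14*x^3 + 72*x^2 - 160*x + 128 = (x - 4)^3*(x - 2)

Eigenvalues and multiplicities (the geometric multiplicity of λ is n − rank(A − λI), which equals the number of Jordan blocks for λ):
  λ = 2: algebraic multiplicity = 1, geometric multiplicity = 1
  λ = 4: algebraic multiplicity = 3, geometric multiplicity = 1

Determining the block sizes for each eigenvalue:
  λ = 2: one block (gm = 1), so the single block has size am = 1 → block sizes [1]
  λ = 4: one block (gm = 1), so the single block has size am = 3 → block sizes [3]

Assembling the blocks gives a Jordan form
J =
  [2, 0, 0, 0]
  [0, 4, 1, 0]
  [0, 0, 4, 1]
  [0, 0, 0, 4]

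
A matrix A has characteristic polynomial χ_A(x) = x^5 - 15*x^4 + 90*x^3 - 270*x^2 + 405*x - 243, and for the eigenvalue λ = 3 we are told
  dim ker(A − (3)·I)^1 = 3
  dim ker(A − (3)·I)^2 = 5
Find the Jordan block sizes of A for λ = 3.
Block sizes for λ = 3: [2, 2, 1]

From the dimensions of kernels of powers, the number of Jordan blocks of size at least j is d_j − d_{j−1} where d_j = dim ker(N^j) (with d_0 = 0). Computing the differences gives [3, 2].
The number of blocks of size exactly k is (#blocks of size ≥ k) − (#blocks of size ≥ k + 1), so the partition is: 1 block(s) of size 1, 2 block(s) of size 2.
In nonincreasing order the block sizes are [2, 2, 1].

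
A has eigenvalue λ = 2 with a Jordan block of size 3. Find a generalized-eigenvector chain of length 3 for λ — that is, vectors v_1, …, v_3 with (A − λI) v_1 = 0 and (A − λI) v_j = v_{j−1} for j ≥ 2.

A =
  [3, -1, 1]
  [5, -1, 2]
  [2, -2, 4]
A Jordan chain for λ = 2 of length 3:
v_1 = (-2, -6, -4)ᵀ
v_2 = (1, 5, 2)ᵀ
v_3 = (1, 0, 0)ᵀ

Let N = A − (2)·I. We want v_3 with N^3 v_3 = 0 but N^2 v_3 ≠ 0; then v_{j-1} := N · v_j for j = 3, …, 2.

Pick v_3 = (1, 0, 0)ᵀ.
Then v_2 = N · v_3 = (1, 5, 2)ᵀ.
Then v_1 = N · v_2 = (-2, -6, -4)ᵀ.

Sanity check: (A − (2)·I) v_1 = (0, 0, 0)ᵀ = 0. ✓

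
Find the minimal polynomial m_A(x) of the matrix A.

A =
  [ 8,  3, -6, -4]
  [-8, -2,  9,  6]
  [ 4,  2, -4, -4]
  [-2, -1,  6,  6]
x^3 - 6*x^2 + 12*x - 8

The characteristic polynomial is χ_A(x) = (x - 2)^4, so the eigenvalues are known. The minimal polynomial is
  m_A(x) = Π_λ (x − λ)^{k_λ}
where k_λ is the size of the *largest* Jordan block for λ (equivalently, the smallest k with (A − λI)^k v = 0 for every generalised eigenvector v of λ).

  λ = 2: largest Jordan block has size 3, contributing (x − 2)^3

So m_A(x) = (x - 2)^3 = x^3 - 6*x^2 + 12*x - 8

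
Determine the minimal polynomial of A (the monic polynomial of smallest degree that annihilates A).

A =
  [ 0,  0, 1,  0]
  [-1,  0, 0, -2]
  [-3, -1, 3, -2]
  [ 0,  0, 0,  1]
x^3 - 3*x^2 + 3*x - 1

The characteristic polynomial is χ_A(x) = (x - 1)^4, so the eigenvalues are known. The minimal polynomial is
  m_A(x) = Π_λ (x − λ)^{k_λ}
where k_λ is the size of the *largest* Jordan block for λ (equivalently, the smallest k with (A − λI)^k v = 0 for every generalised eigenvector v of λ).

  λ = 1: largest Jordan block has size 3, contributing (x − 1)^3

So m_A(x) = (x - 1)^3 = x^3 - 3*x^2 + 3*x - 1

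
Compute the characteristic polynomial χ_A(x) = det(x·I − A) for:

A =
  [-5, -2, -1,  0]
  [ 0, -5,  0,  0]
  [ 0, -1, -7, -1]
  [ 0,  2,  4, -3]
x^4 + 20*x^3 + 150*x^2 + 500*x + 625

Expanding det(x·I − A) (e.g. by cofactor expansion or by noting that A is similar to its Jordan form J, which has the same characteristic polynomial as A) gives
  χ_A(x) = x^4 + 20*x^3 + 150*x^2 + 500*x + 625
which factors as (x + 5)^4. The eigenvalues (with algebraic multiplicities) are λ = -5 with multiplicity 4.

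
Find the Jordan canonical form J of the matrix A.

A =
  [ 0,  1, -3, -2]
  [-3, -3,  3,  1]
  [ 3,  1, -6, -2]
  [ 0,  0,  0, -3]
J_3(-3) ⊕ J_1(-3)

The characteristic polynomial is
  det(x·I − A) = x^4 + 12*x^3 + 54*x^2 + 108*x + 81 = (x + 3)^4

Eigenvalues and multiplicities (the geometric multiplicity of λ is n − rank(A − λI), which equals the number of Jordan blocks for λ):
  λ = -3: algebraic multiplicity = 4, geometric multiplicity = 2

Determining the block sizes for each eigenvalue:
  λ = -3: with am = 4 and gm = 2, the partition is not yet determined (e.g. several partitions of 4 into 2 parts exist). Let N = A − (-3)·I. Computing rank(N^1) = 2, rank(N^2) = 1, rank(N^3) = 0; the number of blocks of size ≥ j is rank(N^{j−1}) − rank(N^j), giving [2, 1, 1]. So we have 1 block(s) of size 3, 1 block(s) of size 1 → block sizes [3, 1]

Assembling the blocks gives a Jordan form
J =
  [-3,  1,  0,  0]
  [ 0, -3,  1,  0]
  [ 0,  0, -3,  0]
  [ 0,  0,  0, -3]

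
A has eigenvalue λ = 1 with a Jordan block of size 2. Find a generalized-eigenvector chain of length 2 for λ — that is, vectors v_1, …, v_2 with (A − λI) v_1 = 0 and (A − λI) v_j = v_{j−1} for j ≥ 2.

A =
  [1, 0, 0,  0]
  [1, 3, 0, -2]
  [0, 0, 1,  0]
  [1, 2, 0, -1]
A Jordan chain for λ = 1 of length 2:
v_1 = (0, 1, 0, 1)ᵀ
v_2 = (1, 0, 0, 0)ᵀ

Let N = A − (1)·I. We want v_2 with N^2 v_2 = 0 but N^1 v_2 ≠ 0; then v_{j-1} := N · v_j for j = 2, …, 2.

Pick v_2 = (1, 0, 0, 0)ᵀ.
Then v_1 = N · v_2 = (0, 1, 0, 1)ᵀ.

Sanity check: (A − (1)·I) v_1 = (0, 0, 0, 0)ᵀ = 0. ✓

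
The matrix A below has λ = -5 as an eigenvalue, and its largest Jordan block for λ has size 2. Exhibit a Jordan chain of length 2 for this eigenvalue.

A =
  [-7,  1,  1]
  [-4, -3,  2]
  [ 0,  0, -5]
A Jordan chain for λ = -5 of length 2:
v_1 = (-2, -4, 0)ᵀ
v_2 = (1, 0, 0)ᵀ

Let N = A − (-5)·I. We want v_2 with N^2 v_2 = 0 but N^1 v_2 ≠ 0; then v_{j-1} := N · v_j for j = 2, …, 2.

Pick v_2 = (1, 0, 0)ᵀ.
Then v_1 = N · v_2 = (-2, -4, 0)ᵀ.

Sanity check: (A − (-5)·I) v_1 = (0, 0, 0)ᵀ = 0. ✓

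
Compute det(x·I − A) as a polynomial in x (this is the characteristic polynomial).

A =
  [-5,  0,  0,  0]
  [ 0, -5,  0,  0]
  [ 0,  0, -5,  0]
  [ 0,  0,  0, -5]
x^4 + 20*x^3 + 150*x^2 + 500*x + 625

Expanding det(x·I − A) (e.g. by cofactor expansion or by noting that A is similar to its Jordan form J, which has the same characteristic polynomial as A) gives
  χ_A(x) = x^4 + 20*x^3 + 150*x^2 + 500*x + 625
which factors as (x + 5)^4. The eigenvalues (with algebraic multiplicities) are λ = -5 with multiplicity 4.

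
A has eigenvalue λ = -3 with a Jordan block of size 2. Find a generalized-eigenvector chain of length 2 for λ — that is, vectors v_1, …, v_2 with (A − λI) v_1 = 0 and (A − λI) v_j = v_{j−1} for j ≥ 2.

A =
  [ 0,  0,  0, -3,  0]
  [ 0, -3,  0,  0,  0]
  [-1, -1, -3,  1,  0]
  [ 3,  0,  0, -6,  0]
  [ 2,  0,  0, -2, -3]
A Jordan chain for λ = -3 of length 2:
v_1 = (3, 0, -1, 3, 2)ᵀ
v_2 = (1, 0, 0, 0, 0)ᵀ

Let N = A − (-3)·I. We want v_2 with N^2 v_2 = 0 but N^1 v_2 ≠ 0; then v_{j-1} := N · v_j for j = 2, …, 2.

Pick v_2 = (1, 0, 0, 0, 0)ᵀ.
Then v_1 = N · v_2 = (3, 0, -1, 3, 2)ᵀ.

Sanity check: (A − (-3)·I) v_1 = (0, 0, 0, 0, 0)ᵀ = 0. ✓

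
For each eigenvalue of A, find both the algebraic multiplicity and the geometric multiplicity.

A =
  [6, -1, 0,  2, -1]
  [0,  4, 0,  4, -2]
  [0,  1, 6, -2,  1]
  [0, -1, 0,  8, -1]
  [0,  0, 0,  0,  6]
λ = 6: alg = 5, geom = 4

Step 1 — factor the characteristic polynomial to read off the algebraic multiplicities:
  χ_A(x) = (x - 6)^5

Step 2 — compute geometric multiplicities via the rank-nullity identity g(λ) = n − rank(A − λI):
  rank(A − (6)·I) = 1, so dim ker(A − (6)·I) = n − 1 = 4

Summary:
  λ = 6: algebraic multiplicity = 5, geometric multiplicity = 4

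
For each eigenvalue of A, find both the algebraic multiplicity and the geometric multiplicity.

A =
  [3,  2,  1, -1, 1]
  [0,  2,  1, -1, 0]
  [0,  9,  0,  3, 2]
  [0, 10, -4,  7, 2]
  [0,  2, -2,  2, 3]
λ = 3: alg = 5, geom = 3

Step 1 — factor the characteristic polynomial to read off the algebraic multiplicities:
  χ_A(x) = (x - 3)^5

Step 2 — compute geometric multiplicities via the rank-nullity identity g(λ) = n − rank(A − λI):
  rank(A − (3)·I) = 2, so dim ker(A − (3)·I) = n − 2 = 3

Summary:
  λ = 3: algebraic multiplicity = 5, geometric multiplicity = 3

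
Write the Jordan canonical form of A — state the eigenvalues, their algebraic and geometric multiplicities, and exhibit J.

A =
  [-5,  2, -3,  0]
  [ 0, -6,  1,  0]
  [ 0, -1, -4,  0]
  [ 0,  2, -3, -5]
J_3(-5) ⊕ J_1(-5)

The characteristic polynomial is
  det(x·I − A) = x^4 + 20*x^3 + 150*x^2 + 500*x + 625 = (x + 5)^4

Eigenvalues and multiplicities (the geometric multiplicity of λ is n − rank(A − λI), which equals the number of Jordan blocks for λ):
  λ = -5: algebraic multiplicity = 4, geometric multiplicity = 2

Determining the block sizes for each eigenvalue:
  λ = -5: with am = 4 and gm = 2, the partition is not yet determined (e.g. several partitions of 4 into 2 parts exist). Let N = A − (-5)·I. Computing rank(N^1) = 2, rank(N^2) = 1, rank(N^3) = 0; the number of blocks of size ≥ j is rank(N^{j−1}) − rank(N^j), giving [2, 1, 1]. So we have 1 block(s) of size 3, 1 block(s) of size 1 → block sizes [3, 1]

Assembling the blocks gives a Jordan form
J =
  [-5,  1,  0,  0]
  [ 0, -5,  1,  0]
  [ 0,  0, -5,  0]
  [ 0,  0,  0, -5]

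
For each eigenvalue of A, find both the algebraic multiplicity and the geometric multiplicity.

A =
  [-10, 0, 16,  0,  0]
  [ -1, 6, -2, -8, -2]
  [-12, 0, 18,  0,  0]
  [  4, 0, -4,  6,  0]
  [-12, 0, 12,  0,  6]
λ = 2: alg = 1, geom = 1; λ = 6: alg = 4, geom = 3

Step 1 — factor the characteristic polynomial to read off the algebraic multiplicities:
  χ_A(x) = (x - 6)^4*(x - 2)

Step 2 — compute geometric multiplicities via the rank-nullity identity g(λ) = n − rank(A − λI):
  rank(A − (2)·I) = 4, so dim ker(A − (2)·I) = n − 4 = 1
  rank(A − (6)·I) = 2, so dim ker(A − (6)·I) = n − 2 = 3

Summary:
  λ = 2: algebraic multiplicity = 1, geometric multiplicity = 1
  λ = 6: algebraic multiplicity = 4, geometric multiplicity = 3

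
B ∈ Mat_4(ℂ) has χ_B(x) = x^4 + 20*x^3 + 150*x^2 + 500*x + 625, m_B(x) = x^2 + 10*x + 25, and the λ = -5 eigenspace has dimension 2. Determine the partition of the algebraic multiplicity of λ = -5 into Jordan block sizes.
Block sizes for λ = -5: [2, 2]

Step 1 — from the characteristic polynomial, algebraic multiplicity of λ = -5 is 4. From dim ker(B − (-5)·I) = 2, there are exactly 2 Jordan blocks for λ = -5.
Step 2 — from the minimal polynomial, the factor (x + 5)^2 tells us the largest block for λ = -5 has size 2.
Step 3 — with total size 4, 2 blocks, and largest block 2, the block sizes (in nonincreasing order) are [2, 2].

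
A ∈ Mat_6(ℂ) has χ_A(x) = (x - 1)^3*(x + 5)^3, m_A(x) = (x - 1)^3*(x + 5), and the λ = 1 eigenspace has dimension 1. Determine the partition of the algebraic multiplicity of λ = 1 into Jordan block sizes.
Block sizes for λ = 1: [3]

Step 1 — from the characteristic polynomial, algebraic multiplicity of λ = 1 is 3. From dim ker(A − (1)·I) = 1, there are exactly 1 Jordan blocks for λ = 1.
Step 2 — from the minimal polynomial, the factor (x − 1)^3 tells us the largest block for λ = 1 has size 3.
Step 3 — with total size 3, 1 blocks, and largest block 3, the block sizes (in nonincreasing order) are [3].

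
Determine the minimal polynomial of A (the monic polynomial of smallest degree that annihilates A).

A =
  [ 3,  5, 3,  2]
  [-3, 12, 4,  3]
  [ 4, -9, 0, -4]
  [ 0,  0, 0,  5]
x^3 - 15*x^2 + 75*x - 125

The characteristic polynomial is χ_A(x) = (x - 5)^4, so the eigenvalues are known. The minimal polynomial is
  m_A(x) = Π_λ (x − λ)^{k_λ}
where k_λ is the size of the *largest* Jordan block for λ (equivalently, the smallest k with (A − λI)^k v = 0 for every generalised eigenvector v of λ).

  λ = 5: largest Jordan block has size 3, contributing (x − 5)^3

So m_A(x) = (x - 5)^3 = x^3 - 15*x^2 + 75*x - 125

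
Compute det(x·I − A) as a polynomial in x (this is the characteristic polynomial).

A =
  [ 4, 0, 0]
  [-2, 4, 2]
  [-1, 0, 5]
x^3 - 13*x^2 + 56*x - 80

Expanding det(x·I − A) (e.g. by cofactor expansion or by noting that A is similar to its Jordan form J, which has the same characteristic polynomial as A) gives
  χ_A(x) = x^3 - 13*x^2 + 56*x - 80
which factors as (x - 5)*(x - 4)^2. The eigenvalues (with algebraic multiplicities) are λ = 4 with multiplicity 2, λ = 5 with multiplicity 1.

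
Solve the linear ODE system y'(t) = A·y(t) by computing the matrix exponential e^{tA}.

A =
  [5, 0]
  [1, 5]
e^{tA} =
  [exp(5*t), 0]
  [t*exp(5*t), exp(5*t)]

Strategy: write A = P · J · P⁻¹ where J is a Jordan canonical form, so e^{tA} = P · e^{tJ} · P⁻¹, and e^{tJ} can be computed block-by-block.

A has Jordan form
J =
  [5, 1]
  [0, 5]
(up to reordering of blocks).

Per-block formulas:
  For a 2×2 Jordan block J_2(5): exp(t · J_2(5)) = e^(5t)·(I + t·N), where N is the 2×2 nilpotent shift.

After assembling e^{tJ} and conjugating by P, we get:

e^{tA} =
  [exp(5*t), 0]
  [t*exp(5*t), exp(5*t)]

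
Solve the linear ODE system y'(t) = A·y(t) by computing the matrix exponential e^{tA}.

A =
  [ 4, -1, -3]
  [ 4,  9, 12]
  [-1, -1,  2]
e^{tA} =
  [-t*exp(5*t) + exp(5*t), -t*exp(5*t), -3*t*exp(5*t)]
  [4*t*exp(5*t), 4*t*exp(5*t) + exp(5*t), 12*t*exp(5*t)]
  [-t*exp(5*t), -t*exp(5*t), -3*t*exp(5*t) + exp(5*t)]

Strategy: write A = P · J · P⁻¹ where J is a Jordan canonical form, so e^{tA} = P · e^{tJ} · P⁻¹, and e^{tJ} can be computed block-by-block.

A has Jordan form
J =
  [5, 1, 0]
  [0, 5, 0]
  [0, 0, 5]
(up to reordering of blocks).

Per-block formulas:
  For a 1×1 block at λ = 5: exp(t · [5]) = [e^(5t)].
  For a 2×2 Jordan block J_2(5): exp(t · J_2(5)) = e^(5t)·(I + t·N), where N is the 2×2 nilpotent shift.

After assembling e^{tJ} and conjugating by P, we get:

e^{tA} =
  [-t*exp(5*t) + exp(5*t), -t*exp(5*t), -3*t*exp(5*t)]
  [4*t*exp(5*t), 4*t*exp(5*t) + exp(5*t), 12*t*exp(5*t)]
  [-t*exp(5*t), -t*exp(5*t), -3*t*exp(5*t) + exp(5*t)]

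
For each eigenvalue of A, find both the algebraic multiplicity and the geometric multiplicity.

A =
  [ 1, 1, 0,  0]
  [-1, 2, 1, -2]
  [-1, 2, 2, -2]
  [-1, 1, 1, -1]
λ = 1: alg = 4, geom = 2

Step 1 — factor the characteristic polynomial to read off the algebraic multiplicities:
  χ_A(x) = (x - 1)^4

Step 2 — compute geometric multiplicities via the rank-nullity identity g(λ) = n − rank(A − λI):
  rank(A − (1)·I) = 2, so dim ker(A − (1)·I) = n − 2 = 2

Summary:
  λ = 1: algebraic multiplicity = 4, geometric multiplicity = 2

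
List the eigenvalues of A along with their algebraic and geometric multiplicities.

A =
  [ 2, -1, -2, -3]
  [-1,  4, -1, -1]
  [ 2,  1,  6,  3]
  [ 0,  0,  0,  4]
λ = 4: alg = 4, geom = 2

Step 1 — factor the characteristic polynomial to read off the algebraic multiplicities:
  χ_A(x) = (x - 4)^4

Step 2 — compute geometric multiplicities via the rank-nullity identity g(λ) = n − rank(A − λI):
  rank(A − (4)·I) = 2, so dim ker(A − (4)·I) = n − 2 = 2

Summary:
  λ = 4: algebraic multiplicity = 4, geometric multiplicity = 2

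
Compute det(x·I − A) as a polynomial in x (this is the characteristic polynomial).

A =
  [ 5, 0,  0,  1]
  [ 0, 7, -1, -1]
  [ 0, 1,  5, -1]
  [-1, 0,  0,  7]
x^4 - 24*x^3 + 216*x^2 - 864*x + 1296

Expanding det(x·I − A) (e.g. by cofactor expansion or by noting that A is similar to its Jordan form J, which has the same characteristic polynomial as A) gives
  χ_A(x) = x^4 - 24*x^3 + 216*x^2 - 864*x + 1296
which factors as (x - 6)^4. The eigenvalues (with algebraic multiplicities) are λ = 6 with multiplicity 4.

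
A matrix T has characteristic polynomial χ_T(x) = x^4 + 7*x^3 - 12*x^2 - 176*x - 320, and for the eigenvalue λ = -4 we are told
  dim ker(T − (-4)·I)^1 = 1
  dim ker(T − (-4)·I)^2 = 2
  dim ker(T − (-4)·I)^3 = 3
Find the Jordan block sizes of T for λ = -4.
Block sizes for λ = -4: [3]

From the dimensions of kernels of powers, the number of Jordan blocks of size at least j is d_j − d_{j−1} where d_j = dim ker(N^j) (with d_0 = 0). Computing the differences gives [1, 1, 1].
The number of blocks of size exactly k is (#blocks of size ≥ k) − (#blocks of size ≥ k + 1), so the partition is: 1 block(s) of size 3.
In nonincreasing order the block sizes are [3].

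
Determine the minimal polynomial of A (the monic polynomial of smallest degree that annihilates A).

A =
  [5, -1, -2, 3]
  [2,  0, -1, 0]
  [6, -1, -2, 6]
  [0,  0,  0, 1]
x^3 - 3*x^2 + 3*x - 1

The characteristic polynomial is χ_A(x) = (x - 1)^4, so the eigenvalues are known. The minimal polynomial is
  m_A(x) = Π_λ (x − λ)^{k_λ}
where k_λ is the size of the *largest* Jordan block for λ (equivalently, the smallest k with (A − λI)^k v = 0 for every generalised eigenvector v of λ).

  λ = 1: largest Jordan block has size 3, contributing (x − 1)^3

So m_A(x) = (x - 1)^3 = x^3 - 3*x^2 + 3*x - 1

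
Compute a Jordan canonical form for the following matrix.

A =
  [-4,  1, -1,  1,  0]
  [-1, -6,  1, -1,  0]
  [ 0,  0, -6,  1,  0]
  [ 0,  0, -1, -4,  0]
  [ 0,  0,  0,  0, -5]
J_2(-5) ⊕ J_2(-5) ⊕ J_1(-5)

The characteristic polynomial is
  det(x·I − A) = x^5 + 25*x^4 + 250*x^3 + 1250*x^2 + 3125*x + 3125 = (x + 5)^5

Eigenvalues and multiplicities (the geometric multiplicity of λ is n − rank(A − λI), which equals the number of Jordan blocks for λ):
  λ = -5: algebraic multiplicity = 5, geometric multiplicity = 3

Determining the block sizes for each eigenvalue:
  λ = -5: with am = 5 and gm = 3, the partition is not yet determined (e.g. several partitions of 5 into 3 parts exist). Let N = A − (-5)·I. Computing rank(N^1) = 2, rank(N^2) = 0; the number of blocks of size ≥ j is rank(N^{j−1}) − rank(N^j), giving [3, 2]. So we have 2 block(s) of size 2, 1 block(s) of size 1 → block sizes [2, 2, 1]

Assembling the blocks gives a Jordan form
J =
  [-5,  1,  0,  0,  0]
  [ 0, -5,  0,  0,  0]
  [ 0,  0, -5,  1,  0]
  [ 0,  0,  0, -5,  0]
  [ 0,  0,  0,  0, -5]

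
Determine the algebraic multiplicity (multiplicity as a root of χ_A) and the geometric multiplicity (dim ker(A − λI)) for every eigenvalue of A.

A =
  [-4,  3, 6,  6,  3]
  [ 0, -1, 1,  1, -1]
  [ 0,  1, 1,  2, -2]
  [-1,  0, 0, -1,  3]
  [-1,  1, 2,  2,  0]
λ = -1: alg = 5, geom = 2

Step 1 — factor the characteristic polynomial to read off the algebraic multiplicities:
  χ_A(x) = (x + 1)^5

Step 2 — compute geometric multiplicities via the rank-nullity identity g(λ) = n − rank(A − λI):
  rank(A − (-1)·I) = 3, so dim ker(A − (-1)·I) = n − 3 = 2

Summary:
  λ = -1: algebraic multiplicity = 5, geometric multiplicity = 2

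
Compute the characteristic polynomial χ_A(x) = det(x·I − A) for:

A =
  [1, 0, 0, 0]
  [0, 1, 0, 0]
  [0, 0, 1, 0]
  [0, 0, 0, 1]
x^4 - 4*x^3 + 6*x^2 - 4*x + 1

Expanding det(x·I − A) (e.g. by cofactor expansion or by noting that A is similar to its Jordan form J, which has the same characteristic polynomial as A) gives
  χ_A(x) = x^4 - 4*x^3 + 6*x^2 - 4*x + 1
which factors as (x - 1)^4. The eigenvalues (with algebraic multiplicities) are λ = 1 with multiplicity 4.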